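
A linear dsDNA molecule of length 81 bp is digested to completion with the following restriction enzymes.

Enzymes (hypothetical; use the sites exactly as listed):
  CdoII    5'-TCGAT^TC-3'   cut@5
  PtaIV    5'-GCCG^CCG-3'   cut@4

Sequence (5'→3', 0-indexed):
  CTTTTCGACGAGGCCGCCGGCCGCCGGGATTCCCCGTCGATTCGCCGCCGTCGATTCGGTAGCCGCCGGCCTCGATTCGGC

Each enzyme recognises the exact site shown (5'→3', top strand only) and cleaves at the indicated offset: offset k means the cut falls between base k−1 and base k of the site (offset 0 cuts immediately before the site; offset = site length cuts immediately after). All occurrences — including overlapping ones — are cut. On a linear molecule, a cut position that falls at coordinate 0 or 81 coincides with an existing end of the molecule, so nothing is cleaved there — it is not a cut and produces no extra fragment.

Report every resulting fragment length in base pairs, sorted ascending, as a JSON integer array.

[5,6,7,8,10,11,16,18]

Per-enzyme occurrences:
  CdoII (TCGATTC, off=5): starts [36, 50, 71] → cuts [41, 55, 76]
  PtaIV (GCCGCCG, off=4): starts [12, 19, 43, 61] → cuts [16, 23, 47, 65]

Pooled cuts: [16, 23, 41, 47, 55, 65, 76]

Fragments:
  [0,16): 16 bp
  [16,23): 7 bp
  [23,41): 18 bp
  [41,47): 6 bp
  [47,55): 8 bp
  [55,65): 10 bp
  [65,76): 11 bp
  [76,81): 5 bp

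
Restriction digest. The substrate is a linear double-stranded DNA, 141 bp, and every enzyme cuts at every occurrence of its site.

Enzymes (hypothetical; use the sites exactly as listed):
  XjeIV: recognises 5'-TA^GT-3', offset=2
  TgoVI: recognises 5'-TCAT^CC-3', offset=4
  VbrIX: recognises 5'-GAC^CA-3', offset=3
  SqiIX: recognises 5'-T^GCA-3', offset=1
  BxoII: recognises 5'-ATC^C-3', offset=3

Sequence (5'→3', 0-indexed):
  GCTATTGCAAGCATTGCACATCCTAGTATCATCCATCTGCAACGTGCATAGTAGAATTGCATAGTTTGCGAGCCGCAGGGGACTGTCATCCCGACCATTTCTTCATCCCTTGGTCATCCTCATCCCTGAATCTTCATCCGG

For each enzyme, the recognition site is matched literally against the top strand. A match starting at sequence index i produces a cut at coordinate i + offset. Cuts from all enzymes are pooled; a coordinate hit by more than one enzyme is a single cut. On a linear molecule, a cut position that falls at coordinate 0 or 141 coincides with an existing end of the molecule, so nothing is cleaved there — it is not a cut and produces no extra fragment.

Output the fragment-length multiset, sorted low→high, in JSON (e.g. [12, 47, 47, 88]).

[1,1,1,1,1,1,3,3,5,5,5,5,5,6,7,7,7,8,9,10,11,13,26]

Scan for sites:
  XjeIV (TAGT, off=2): starts [23, 48, 61] → cuts [25, 50, 63]
  TgoVI (TCATCC, off=4): starts [28, 85, 102, 113, 119, 133] → cuts [32, 89, 106, 117, 123, 137]
  VbrIX (GACCA, off=3): starts [92] → cuts [95]
  SqiIX (TGCA, off=1): starts [5, 14, 37, 44, 57] → cuts [6, 15, 38, 45, 58]
  BxoII (ATCC, off=3): starts [19, 30, 87, 104, 115, 121, 135] → cuts [22, 33, 90, 107, 118, 124, 138]

Pooled cuts: [6, 15, 22, 25, 32, 33, 38, 45, 50, 58, 63, 89, 90, 95, 106, 107, 117, 118, 123, 124, 137, 138]

Fragment lengths:
  [0,6): 6 bp
  [6,15): 9 bp
  [15,22): 7 bp
  [22,25): 3 bp
  [25,32): 7 bp
  [32,33): 1 bp
  [33,38): 5 bp
  [38,45): 7 bp
  [45,50): 5 bp
  [50,58): 8 bp
  [58,63): 5 bp
  [63,89): 26 bp
  [89,90): 1 bp
  [90,95): 5 bp
  [95,106): 11 bp
  [106,107): 1 bp
  [107,117): 10 bp
  [117,118): 1 bp
  [118,123): 5 bp
  [123,124): 1 bp
  [124,137): 13 bp
  [137,138): 1 bp
  [138,141): 3 bp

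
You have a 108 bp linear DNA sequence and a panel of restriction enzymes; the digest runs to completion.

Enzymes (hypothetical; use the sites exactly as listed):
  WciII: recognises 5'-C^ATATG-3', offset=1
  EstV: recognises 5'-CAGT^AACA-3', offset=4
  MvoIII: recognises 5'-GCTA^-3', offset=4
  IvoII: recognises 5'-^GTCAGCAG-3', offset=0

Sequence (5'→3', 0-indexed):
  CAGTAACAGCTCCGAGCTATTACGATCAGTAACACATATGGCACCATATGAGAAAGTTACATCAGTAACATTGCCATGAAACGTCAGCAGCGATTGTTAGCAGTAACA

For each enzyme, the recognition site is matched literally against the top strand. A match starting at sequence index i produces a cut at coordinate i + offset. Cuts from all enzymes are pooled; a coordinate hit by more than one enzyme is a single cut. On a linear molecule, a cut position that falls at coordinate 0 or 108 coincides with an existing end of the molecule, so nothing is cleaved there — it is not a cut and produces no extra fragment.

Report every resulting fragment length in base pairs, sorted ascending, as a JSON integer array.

[4,4,5,10,11,15,16,21,22]

Per-enzyme occurrences:
  WciII CATATG/1: at [34, 44] ⇒ [35, 45]
  EstV CAGTAACA/4: at [0, 26, 62, 100] ⇒ [4, 30, 66, 104]
  MvoIII GCTA/4: at [15] ⇒ [19]
  IvoII GTCAGCAG/0: at [82] ⇒ [82]

All cut coordinates (distinct, sorted): [4, 19, 30, 35, 45, 66, 82, 104]

Fragment lengths:
  [0,4): 4 bp
  [4,19): 15 bp
  [19,30): 11 bp
  [30,35): 5 bp
  [35,45): 10 bp
  [45,66): 21 bp
  [66,82): 16 bp
  [82,104): 22 bp
  [104,108): 4 bp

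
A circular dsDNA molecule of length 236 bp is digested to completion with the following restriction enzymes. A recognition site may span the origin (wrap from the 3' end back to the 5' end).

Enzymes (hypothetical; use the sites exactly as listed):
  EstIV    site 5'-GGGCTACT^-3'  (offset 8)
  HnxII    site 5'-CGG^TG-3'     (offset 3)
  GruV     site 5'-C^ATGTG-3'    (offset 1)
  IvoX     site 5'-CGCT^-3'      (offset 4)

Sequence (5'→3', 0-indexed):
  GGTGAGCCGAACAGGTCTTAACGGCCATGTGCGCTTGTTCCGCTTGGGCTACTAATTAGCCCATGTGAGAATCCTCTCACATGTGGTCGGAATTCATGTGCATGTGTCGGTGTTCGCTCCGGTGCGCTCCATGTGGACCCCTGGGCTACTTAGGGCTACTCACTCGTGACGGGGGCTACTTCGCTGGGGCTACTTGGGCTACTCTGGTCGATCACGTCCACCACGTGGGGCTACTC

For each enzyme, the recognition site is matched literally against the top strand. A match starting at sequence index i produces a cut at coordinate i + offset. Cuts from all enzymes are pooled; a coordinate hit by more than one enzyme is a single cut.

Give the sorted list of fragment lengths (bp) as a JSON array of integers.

Scan for sites:
  EstIV (GGGCTACT, off=8): starts [45, 142, 152, 172, 186, 195, 227] → cuts [53, 150, 160, 180, 194, 203, 235]
  HnxII (CGGTG, off=3): starts [107, 119, 235] → cuts [2, 110, 122]
  GruV (CATGTG, off=1): starts [25, 61, 79, 94, 100, 129] → cuts [26, 62, 80, 95, 101, 130]
  IvoX (CGCT, off=4): starts [31, 40, 114, 124, 181] → cuts [35, 44, 118, 128, 185]

Pooled cuts: [2, 26, 35, 44, 53, 62, 80, 95, 101, 110, 118, 122, 128, 130, 150, 160, 180, 185, 194, 203, 235]

Fragments:
  2→26: 24 bp
  26→35: 9 bp
  35→44: 9 bp
  44→53: 9 bp
  53→62: 9 bp
  62→80: 18 bp
  80→95: 15 bp
  95→101: 6 bp
  101→110: 9 bp
  110→118: 8 bp
  118→122: 4 bp
  122→128: 6 bp
  128→130: 2 bp
  130→150: 20 bp
  150→160: 10 bp
  160→180: 20 bp
  180→185: 5 bp
  185→194: 9 bp
  194→203: 9 bp
  203→235: 32 bp
  235→2 (wrap): 236-235+2 = 3 bp

[2,3,4,5,6,6,8,9,9,9,9,9,9,9,10,15,18,20,20,24,32]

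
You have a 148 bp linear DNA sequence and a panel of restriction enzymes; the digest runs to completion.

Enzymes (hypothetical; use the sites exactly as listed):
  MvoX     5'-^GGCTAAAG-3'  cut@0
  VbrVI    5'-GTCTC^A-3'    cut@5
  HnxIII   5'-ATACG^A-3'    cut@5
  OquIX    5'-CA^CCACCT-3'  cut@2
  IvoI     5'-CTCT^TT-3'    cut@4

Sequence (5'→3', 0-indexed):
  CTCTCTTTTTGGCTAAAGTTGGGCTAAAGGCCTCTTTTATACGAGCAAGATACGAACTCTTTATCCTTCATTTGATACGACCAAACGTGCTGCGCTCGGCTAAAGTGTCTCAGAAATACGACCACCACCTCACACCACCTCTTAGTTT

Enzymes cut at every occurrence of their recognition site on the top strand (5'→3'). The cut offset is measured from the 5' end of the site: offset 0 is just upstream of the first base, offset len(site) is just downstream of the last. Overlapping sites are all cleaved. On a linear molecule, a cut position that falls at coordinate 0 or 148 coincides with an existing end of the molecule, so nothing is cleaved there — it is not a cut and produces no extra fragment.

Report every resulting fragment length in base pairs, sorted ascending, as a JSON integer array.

Per-enzyme occurrences:
  MvoX GGCTAAAG/0: at [10, 21, 97] ⇒ [10, 21, 97]
  VbrVI GTCTCA/5: at [106] ⇒ [111]
  HnxIII ATACGA/5: at [38, 49, 74, 115] ⇒ [43, 54, 79, 120]
  OquIX CACCACCT/2: at [122, 132] ⇒ [124, 134]
  IvoI CTCTTT/4: at [2, 31, 56] ⇒ [6, 35, 60]

Pooled cuts: [6, 10, 21, 35, 43, 54, 60, 79, 97, 111, 120, 124, 134]

Fragments:
  [0,6): 6 bp
  [6,10): 4 bp
  [10,21): 11 bp
  [21,35): 14 bp
  [35,43): 8 bp
  [43,54): 11 bp
  [54,60): 6 bp
  [60,79): 19 bp
  [79,97): 18 bp
  [97,111): 14 bp
  [111,120): 9 bp
  [120,124): 4 bp
  [124,134): 10 bp
  [134,148): 14 bp

[4,4,6,6,8,9,10,11,11,14,14,14,18,19]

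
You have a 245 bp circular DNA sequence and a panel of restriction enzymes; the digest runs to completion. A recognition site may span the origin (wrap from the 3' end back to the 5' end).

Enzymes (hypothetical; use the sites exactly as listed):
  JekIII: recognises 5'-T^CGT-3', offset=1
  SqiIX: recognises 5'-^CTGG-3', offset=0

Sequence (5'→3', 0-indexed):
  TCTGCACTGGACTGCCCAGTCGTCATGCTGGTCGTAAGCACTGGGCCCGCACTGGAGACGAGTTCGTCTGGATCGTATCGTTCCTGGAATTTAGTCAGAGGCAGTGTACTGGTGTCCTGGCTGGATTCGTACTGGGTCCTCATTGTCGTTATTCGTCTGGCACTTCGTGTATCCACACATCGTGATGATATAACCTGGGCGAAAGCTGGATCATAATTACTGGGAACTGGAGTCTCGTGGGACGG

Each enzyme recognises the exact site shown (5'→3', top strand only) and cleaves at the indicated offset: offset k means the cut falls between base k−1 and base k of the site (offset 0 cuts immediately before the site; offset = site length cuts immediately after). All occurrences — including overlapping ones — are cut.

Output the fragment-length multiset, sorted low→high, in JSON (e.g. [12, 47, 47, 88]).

Scan for sites:
  JekIII TCGT/1: at [19, 31, 63, 72, 77, 126, 145, 152, 164, 179, 234] ⇒ [20, 32, 64, 73, 78, 127, 146, 153, 165, 180, 235]
  SqiIX CTGG/0: at [6, 27, 40, 51, 67, 83, 108, 116, 120, 131, 156, 194, 205, 219, 226] ⇒ [6, 27, 40, 51, 67, 83, 108, 116, 120, 131, 156, 194, 205, 219, 226]

Pooled cuts: [6, 20, 27, 32, 40, 51, 64, 67, 73, 78, 83, 108, 116, 120, 127, 131, 146, 153, 156, 165, 180, 194, 205, 219, 226, 235]

Fragments:
  6→20: 14 bp
  20→27: 7 bp
  27→32: 5 bp
  32→40: 8 bp
  40→51: 11 bp
  51→64: 13 bp
  64→67: 3 bp
  67→73: 6 bp
  73→78: 5 bp
  78→83: 5 bp
  83→108: 25 bp
  108→116: 8 bp
  116→120: 4 bp
  120→127: 7 bp
  127→131: 4 bp
  131→146: 15 bp
  146→153: 7 bp
  153→156: 3 bp
  156→165: 9 bp
  165→180: 15 bp
  180→194: 14 bp
  194→205: 11 bp
  205→219: 14 bp
  219→226: 7 bp
  226→235: 9 bp
  235→6 (wrap): 245-235+6 = 16 bp

[3,3,4,4,5,5,5,6,7,7,7,7,8,8,9,9,11,11,13,14,14,14,15,15,16,25]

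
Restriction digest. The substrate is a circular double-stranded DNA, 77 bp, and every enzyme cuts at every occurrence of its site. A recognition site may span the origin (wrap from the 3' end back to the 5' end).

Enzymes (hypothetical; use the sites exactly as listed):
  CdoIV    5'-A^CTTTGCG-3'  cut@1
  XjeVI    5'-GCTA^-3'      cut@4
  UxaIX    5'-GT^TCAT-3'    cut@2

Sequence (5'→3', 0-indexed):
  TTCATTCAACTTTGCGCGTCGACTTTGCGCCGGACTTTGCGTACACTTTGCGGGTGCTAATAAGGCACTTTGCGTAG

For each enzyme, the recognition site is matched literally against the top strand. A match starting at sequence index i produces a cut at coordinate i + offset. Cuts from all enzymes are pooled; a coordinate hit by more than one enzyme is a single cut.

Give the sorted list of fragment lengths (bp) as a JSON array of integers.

[8,8,11,11,12,13,14]

Site scan:
  CdoIV (ACTTTGCG, off=1): starts [8, 21, 33, 44, 66] → cuts [9, 22, 34, 45, 67]
  XjeVI (GCTA, off=4): starts [55] → cuts [59]
  UxaIX (GTTCAT, off=2): starts [76] → cuts [1]

All cut coordinates (distinct, sorted): [1, 9, 22, 34, 45, 59, 67]

Fragment lengths:
  1→9: 8 bp
  9→22: 13 bp
  22→34: 12 bp
  34→45: 11 bp
  45→59: 14 bp
  59→67: 8 bp
  67→1 (wrap): 77-67+1 = 11 bp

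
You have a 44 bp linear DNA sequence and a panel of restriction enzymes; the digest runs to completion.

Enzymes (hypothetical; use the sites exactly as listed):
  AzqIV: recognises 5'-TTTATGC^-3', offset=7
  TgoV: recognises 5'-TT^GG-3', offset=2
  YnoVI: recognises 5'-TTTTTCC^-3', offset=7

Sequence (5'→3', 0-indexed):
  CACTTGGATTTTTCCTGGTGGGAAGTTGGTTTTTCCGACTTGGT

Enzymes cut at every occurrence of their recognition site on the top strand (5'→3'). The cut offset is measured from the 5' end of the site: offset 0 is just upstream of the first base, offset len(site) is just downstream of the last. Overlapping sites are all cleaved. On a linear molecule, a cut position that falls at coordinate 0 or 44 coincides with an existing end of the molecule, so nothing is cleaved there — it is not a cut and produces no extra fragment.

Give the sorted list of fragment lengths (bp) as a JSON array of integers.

Scan for sites:
  AzqIV (TTTATGC, off=7): no sites
  TgoV TTGG/2: at [3, 25, 39] ⇒ [5, 27, 41]
  YnoVI TTTTTCC/7: at [8, 29] ⇒ [15, 36]

Pooled cuts: [5, 15, 27, 36, 41]

Fragments:
  [0,5): 5 bp
  [5,15): 10 bp
  [15,27): 12 bp
  [27,36): 9 bp
  [36,41): 5 bp
  [41,44): 3 bp

[3,5,5,9,10,12]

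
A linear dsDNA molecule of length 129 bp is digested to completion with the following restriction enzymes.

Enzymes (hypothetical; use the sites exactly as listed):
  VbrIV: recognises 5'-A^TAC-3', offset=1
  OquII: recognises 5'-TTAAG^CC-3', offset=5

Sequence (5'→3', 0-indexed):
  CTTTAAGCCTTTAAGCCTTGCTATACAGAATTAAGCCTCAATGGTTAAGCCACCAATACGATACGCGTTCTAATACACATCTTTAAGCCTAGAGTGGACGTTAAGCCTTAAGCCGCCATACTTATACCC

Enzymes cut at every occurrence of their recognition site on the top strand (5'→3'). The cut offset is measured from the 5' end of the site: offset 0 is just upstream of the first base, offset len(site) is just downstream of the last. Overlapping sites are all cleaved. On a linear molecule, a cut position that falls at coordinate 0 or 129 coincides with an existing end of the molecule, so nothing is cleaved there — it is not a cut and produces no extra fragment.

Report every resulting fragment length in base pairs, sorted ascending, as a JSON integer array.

Per-enzyme occurrences:
  VbrIV ATAC/1: at [22, 55, 60, 72, 117, 123] ⇒ [23, 56, 61, 73, 118, 124]
  OquII TTAAGCC/5: at [2, 10, 30, 44, 82, 100, 107] ⇒ [7, 15, 35, 49, 87, 105, 112]

Pooled cuts: [7, 15, 23, 35, 49, 56, 61, 73, 87, 105, 112, 118, 124]

Fragments:
  [0,7): 7 bp
  [7,15): 8 bp
  [15,23): 8 bp
  [23,35): 12 bp
  [35,49): 14 bp
  [49,56): 7 bp
  [56,61): 5 bp
  [61,73): 12 bp
  [73,87): 14 bp
  [87,105): 18 bp
  [105,112): 7 bp
  [112,118): 6 bp
  [118,124): 6 bp
  [124,129): 5 bp

[5,5,6,6,7,7,7,8,8,12,12,14,14,18]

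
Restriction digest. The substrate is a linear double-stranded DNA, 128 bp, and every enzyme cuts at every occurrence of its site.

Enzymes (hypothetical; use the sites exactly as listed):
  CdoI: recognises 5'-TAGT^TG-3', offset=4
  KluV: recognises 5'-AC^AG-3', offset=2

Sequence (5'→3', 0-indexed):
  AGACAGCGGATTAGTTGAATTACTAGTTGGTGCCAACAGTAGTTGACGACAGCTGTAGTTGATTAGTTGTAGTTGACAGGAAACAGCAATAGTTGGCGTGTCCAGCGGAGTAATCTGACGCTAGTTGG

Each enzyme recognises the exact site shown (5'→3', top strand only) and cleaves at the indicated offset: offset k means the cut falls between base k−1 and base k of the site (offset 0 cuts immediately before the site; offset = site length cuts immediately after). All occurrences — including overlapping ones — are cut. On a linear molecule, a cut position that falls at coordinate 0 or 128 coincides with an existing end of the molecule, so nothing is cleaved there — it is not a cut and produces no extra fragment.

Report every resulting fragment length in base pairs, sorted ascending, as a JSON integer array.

[3,4,4,6,6,7,7,8,9,9,10,11,12,32]

Scan for sites:
  CdoI TAGTTG/4: at [11, 23, 39, 55, 63, 69, 89, 121] ⇒ [15, 27, 43, 59, 67, 73, 93, 125]
  KluV ACAG/2: at [2, 35, 48, 75, 82] ⇒ [4, 37, 50, 77, 84]

All cut coordinates (distinct, sorted): [4, 15, 27, 37, 43, 50, 59, 67, 73, 77, 84, 93, 125]

Fragments:
  [0,4): 4 bp
  [4,15): 11 bp
  [15,27): 12 bp
  [27,37): 10 bp
  [37,43): 6 bp
  [43,50): 7 bp
  [50,59): 9 bp
  [59,67): 8 bp
  [67,73): 6 bp
  [73,77): 4 bp
  [77,84): 7 bp
  [84,93): 9 bp
  [93,125): 32 bp
  [125,128): 3 bp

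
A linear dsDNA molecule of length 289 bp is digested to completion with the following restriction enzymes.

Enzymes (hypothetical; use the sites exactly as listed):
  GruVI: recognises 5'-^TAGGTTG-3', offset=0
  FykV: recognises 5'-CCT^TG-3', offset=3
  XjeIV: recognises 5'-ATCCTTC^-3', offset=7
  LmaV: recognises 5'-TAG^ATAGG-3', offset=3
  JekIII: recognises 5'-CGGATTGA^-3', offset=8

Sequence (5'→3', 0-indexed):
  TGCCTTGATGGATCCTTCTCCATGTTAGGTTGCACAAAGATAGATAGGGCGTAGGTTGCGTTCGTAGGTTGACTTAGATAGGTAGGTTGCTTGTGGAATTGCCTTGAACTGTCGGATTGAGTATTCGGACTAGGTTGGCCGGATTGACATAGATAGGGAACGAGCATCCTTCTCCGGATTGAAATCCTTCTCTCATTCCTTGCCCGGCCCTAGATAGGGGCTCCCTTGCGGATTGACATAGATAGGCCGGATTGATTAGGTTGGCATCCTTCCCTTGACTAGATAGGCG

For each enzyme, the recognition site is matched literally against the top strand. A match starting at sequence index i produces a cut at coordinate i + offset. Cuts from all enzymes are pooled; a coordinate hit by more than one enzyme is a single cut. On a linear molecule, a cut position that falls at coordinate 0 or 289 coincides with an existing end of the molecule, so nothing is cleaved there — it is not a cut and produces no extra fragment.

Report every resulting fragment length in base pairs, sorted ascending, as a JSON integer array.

[1,3,5,5,5,5,7,7,7,8,8,10,10,10,10,13,13,13,13,13,14,16,16,17,18,20,22]

Per-enzyme occurrences:
  GruVI (TAGGTTG, off=0): starts [25, 51, 64, 82, 130, 256] → cuts [25, 51, 64, 82, 130, 256]
  FykV (CCTTG, off=3): starts [2, 101, 197, 223, 272] → cuts [5, 104, 200, 226, 275]
  XjeIV (ATCCTTC, off=7): starts [11, 165, 183, 265] → cuts [18, 172, 190, 272]
  LmaV (TAGATAGG, off=3): starts [40, 74, 149, 210, 238, 279] → cuts [43, 77, 152, 213, 241, 282]
  JekIII (CGGATTGA, off=8): starts [112, 139, 174, 228, 247] → cuts [120, 147, 182, 236, 255]

All cut coordinates (distinct, sorted): [5, 18, 25, 43, 51, 64, 77, 82, 104, 120, 130, 147, 152, 172, 182, 190, 200, 213, 226, 236, 241, 255, 256, 272, 275, 282]

Fragment lengths:
  [0,5): 5 bp
  [5,18): 13 bp
  [18,25): 7 bp
  [25,43): 18 bp
  [43,51): 8 bp
  [51,64): 13 bp
  [64,77): 13 bp
  [77,82): 5 bp
  [82,104): 22 bp
  [104,120): 16 bp
  [120,130): 10 bp
  [130,147): 17 bp
  [147,152): 5 bp
  [152,172): 20 bp
  [172,182): 10 bp
  [182,190): 8 bp
  [190,200): 10 bp
  [200,213): 13 bp
  [213,226): 13 bp
  [226,236): 10 bp
  [236,241): 5 bp
  [241,255): 14 bp
  [255,256): 1 bp
  [256,272): 16 bp
  [272,275): 3 bp
  [275,282): 7 bp
  [282,289): 7 bp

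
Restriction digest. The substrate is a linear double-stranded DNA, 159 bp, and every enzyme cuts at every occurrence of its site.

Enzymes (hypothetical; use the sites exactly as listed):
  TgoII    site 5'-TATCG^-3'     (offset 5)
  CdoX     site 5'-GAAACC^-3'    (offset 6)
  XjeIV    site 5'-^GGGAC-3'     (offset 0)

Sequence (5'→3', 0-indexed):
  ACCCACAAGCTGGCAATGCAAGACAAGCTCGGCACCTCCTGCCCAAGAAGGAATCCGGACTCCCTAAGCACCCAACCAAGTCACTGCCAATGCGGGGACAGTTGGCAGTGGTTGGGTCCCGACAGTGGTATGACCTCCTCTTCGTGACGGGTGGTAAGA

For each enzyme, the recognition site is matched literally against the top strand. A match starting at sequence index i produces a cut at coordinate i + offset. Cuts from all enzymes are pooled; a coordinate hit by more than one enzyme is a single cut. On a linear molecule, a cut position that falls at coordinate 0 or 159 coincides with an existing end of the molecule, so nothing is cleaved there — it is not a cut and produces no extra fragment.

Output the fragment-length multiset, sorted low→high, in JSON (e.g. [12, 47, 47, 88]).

[65,94]

Site scan:
  TgoII (TATCG, off=5): no sites
  CdoX (GAAACC, off=6): no sites
  XjeIV GGGAC/0: at [94] ⇒ [94]

All cut coordinates (distinct, sorted): [94]

Fragment lengths:
  [0,94): 94 bp
  [94,159): 65 bp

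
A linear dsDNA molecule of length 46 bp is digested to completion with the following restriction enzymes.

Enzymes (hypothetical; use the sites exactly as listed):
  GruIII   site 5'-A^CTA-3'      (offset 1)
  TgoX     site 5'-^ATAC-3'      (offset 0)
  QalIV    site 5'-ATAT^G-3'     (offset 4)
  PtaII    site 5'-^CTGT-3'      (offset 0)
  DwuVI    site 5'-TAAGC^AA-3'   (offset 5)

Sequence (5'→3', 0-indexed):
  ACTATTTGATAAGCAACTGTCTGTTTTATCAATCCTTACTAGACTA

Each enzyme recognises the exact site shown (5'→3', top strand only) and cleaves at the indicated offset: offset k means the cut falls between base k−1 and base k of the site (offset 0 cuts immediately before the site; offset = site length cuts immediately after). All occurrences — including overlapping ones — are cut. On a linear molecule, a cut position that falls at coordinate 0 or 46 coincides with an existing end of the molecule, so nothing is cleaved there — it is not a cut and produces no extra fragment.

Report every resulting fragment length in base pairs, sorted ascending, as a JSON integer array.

Per-enzyme occurrences:
  GruIII (ACTA, off=1): starts [0, 37, 42] → cuts [1, 38, 43]
  TgoX (ATAC, off=0): no sites
  QalIV (ATATG, off=4): no sites
  PtaII (CTGT, off=0): starts [16, 20] → cuts [16, 20]
  DwuVI (TAAGCAA, off=5): starts [9] → cuts [14]

All cut coordinates (distinct, sorted): [1, 14, 16, 20, 38, 43]

Fragments:
  [0,1): 1 bp
  [1,14): 13 bp
  [14,16): 2 bp
  [16,20): 4 bp
  [20,38): 18 bp
  [38,43): 5 bp
  [43,46): 3 bp

[1,2,3,4,5,13,18]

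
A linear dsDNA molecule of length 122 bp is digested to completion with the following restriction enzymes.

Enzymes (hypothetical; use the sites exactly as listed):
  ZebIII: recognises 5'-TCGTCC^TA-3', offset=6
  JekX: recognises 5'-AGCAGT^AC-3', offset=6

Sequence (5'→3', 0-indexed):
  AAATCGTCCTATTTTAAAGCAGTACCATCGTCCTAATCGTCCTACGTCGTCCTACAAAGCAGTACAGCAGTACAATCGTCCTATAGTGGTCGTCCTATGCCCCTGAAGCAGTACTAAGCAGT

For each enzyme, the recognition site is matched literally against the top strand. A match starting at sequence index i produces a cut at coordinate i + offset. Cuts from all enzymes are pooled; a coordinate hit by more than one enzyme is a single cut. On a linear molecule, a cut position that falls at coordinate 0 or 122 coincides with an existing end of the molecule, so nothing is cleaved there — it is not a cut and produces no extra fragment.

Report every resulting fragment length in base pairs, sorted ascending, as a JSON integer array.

Scan for sites:
  ZebIII TCGTCCTA/6: at [3, 27, 36, 46, 75, 89] ⇒ [9, 33, 42, 52, 81, 95]
  JekX AGCAGTAC/6: at [17, 57, 65, 106] ⇒ [23, 63, 71, 112]

Pooled cuts: [9, 23, 33, 42, 52, 63, 71, 81, 95, 112]

Fragments:
  [0,9): 9 bp
  [9,23): 14 bp
  [23,33): 10 bp
  [33,42): 9 bp
  [42,52): 10 bp
  [52,63): 11 bp
  [63,71): 8 bp
  [71,81): 10 bp
  [81,95): 14 bp
  [95,112): 17 bp
  [112,122): 10 bp

[8,9,9,10,10,10,10,11,14,14,17]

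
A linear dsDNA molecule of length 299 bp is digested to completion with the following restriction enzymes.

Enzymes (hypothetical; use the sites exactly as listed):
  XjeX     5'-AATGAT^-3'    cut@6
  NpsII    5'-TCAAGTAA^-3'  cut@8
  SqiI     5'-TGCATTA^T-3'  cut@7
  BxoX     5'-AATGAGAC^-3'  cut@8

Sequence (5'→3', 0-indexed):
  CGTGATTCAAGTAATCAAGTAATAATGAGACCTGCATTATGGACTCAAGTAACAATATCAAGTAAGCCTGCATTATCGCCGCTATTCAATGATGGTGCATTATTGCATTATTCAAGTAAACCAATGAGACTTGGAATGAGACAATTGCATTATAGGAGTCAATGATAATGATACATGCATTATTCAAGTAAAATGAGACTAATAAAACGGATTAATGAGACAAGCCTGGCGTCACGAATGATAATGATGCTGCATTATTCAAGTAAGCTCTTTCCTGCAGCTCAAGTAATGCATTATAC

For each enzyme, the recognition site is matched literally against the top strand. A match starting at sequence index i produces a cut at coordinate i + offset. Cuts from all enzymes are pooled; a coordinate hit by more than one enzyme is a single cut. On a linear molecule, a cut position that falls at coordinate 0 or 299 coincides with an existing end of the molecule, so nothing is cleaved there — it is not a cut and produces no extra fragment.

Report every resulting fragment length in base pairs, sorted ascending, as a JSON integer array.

[3,6,6,7,8,8,8,8,9,9,9,9,9,9,10,10,10,11,12,13,13,14,14,18,21,22,23]

Site scan:
  XjeX AATGAT/6: at [87, 160, 166, 236, 242] ⇒ [93, 166, 172, 242, 248]
  NpsII TCAAGTAA/8: at [6, 14, 44, 57, 111, 183, 258, 281] ⇒ [14, 22, 52, 65, 119, 191, 266, 289]
  SqiI TGCATTAT/7: at [32, 68, 95, 103, 145, 175, 250, 289] ⇒ [39, 75, 102, 110, 152, 182, 257, 296]
  BxoX AATGAGAC/8: at [23, 122, 134, 191, 213] ⇒ [31, 130, 142, 199, 221]

Pooled cuts: [14, 22, 31, 39, 52, 65, 75, 93, 102, 110, 119, 130, 142, 152, 166, 172, 182, 191, 199, 221, 242, 248, 257, 266, 289, 296]

Fragment lengths:
  [0,14): 14 bp
  [14,22): 8 bp
  [22,31): 9 bp
  [31,39): 8 bp
  [39,52): 13 bp
  [52,65): 13 bp
  [65,75): 10 bp
  [75,93): 18 bp
  [93,102): 9 bp
  [102,110): 8 bp
  [110,119): 9 bp
  [119,130): 11 bp
  [130,142): 12 bp
  [142,152): 10 bp
  [152,166): 14 bp
  [166,172): 6 bp
  [172,182): 10 bp
  [182,191): 9 bp
  [191,199): 8 bp
  [199,221): 22 bp
  [221,242): 21 bp
  [242,248): 6 bp
  [248,257): 9 bp
  [257,266): 9 bp
  [266,289): 23 bp
  [289,296): 7 bp
  [296,299): 3 bp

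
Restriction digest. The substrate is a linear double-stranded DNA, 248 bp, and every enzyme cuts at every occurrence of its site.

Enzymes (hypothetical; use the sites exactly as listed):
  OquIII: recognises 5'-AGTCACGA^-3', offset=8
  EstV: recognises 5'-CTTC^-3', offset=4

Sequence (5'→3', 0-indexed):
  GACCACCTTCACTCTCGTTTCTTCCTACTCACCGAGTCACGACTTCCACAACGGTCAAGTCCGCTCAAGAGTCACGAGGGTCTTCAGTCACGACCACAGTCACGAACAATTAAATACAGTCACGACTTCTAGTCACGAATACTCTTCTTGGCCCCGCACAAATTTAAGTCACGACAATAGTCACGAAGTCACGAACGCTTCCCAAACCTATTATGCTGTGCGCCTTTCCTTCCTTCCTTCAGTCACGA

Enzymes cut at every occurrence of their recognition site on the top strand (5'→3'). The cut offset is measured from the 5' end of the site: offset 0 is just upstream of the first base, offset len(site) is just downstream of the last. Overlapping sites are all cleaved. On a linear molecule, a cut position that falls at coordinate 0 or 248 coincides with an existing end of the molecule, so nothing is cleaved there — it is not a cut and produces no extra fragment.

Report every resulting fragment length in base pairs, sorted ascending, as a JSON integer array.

Per-enzyme occurrences:
  OquIII (AGTCACGA, off=8): starts [34, 69, 85, 97, 117, 130, 166, 178, 186, 240] → cuts [42, 77, 93, 105, 125, 138, 174, 186, 194] (position 248 is a terminus of the linear molecule — no cut)
  EstV (CTTC, off=4): starts [6, 20, 42, 81, 125, 143, 197, 228, 232, 236] → cuts [10, 24, 46, 85, 129, 147, 201, 232, 236, 240]

Pooled cuts: [10, 24, 42, 46, 77, 85, 93, 105, 125, 129, 138, 147, 174, 186, 194, 201, 232, 236, 240]

Fragment lengths:
  [0,10): 10 bp
  [10,24): 14 bp
  [24,42): 18 bp
  [42,46): 4 bp
  [46,77): 31 bp
  [77,85): 8 bp
  [85,93): 8 bp
  [93,105): 12 bp
  [105,125): 20 bp
  [125,129): 4 bp
  [129,138): 9 bp
  [138,147): 9 bp
  [147,174): 27 bp
  [174,186): 12 bp
  [186,194): 8 bp
  [194,201): 7 bp
  [201,232): 31 bp
  [232,236): 4 bp
  [236,240): 4 bp
  [240,248): 8 bp

[4,4,4,4,7,8,8,8,8,9,9,10,12,12,14,18,20,27,31,31]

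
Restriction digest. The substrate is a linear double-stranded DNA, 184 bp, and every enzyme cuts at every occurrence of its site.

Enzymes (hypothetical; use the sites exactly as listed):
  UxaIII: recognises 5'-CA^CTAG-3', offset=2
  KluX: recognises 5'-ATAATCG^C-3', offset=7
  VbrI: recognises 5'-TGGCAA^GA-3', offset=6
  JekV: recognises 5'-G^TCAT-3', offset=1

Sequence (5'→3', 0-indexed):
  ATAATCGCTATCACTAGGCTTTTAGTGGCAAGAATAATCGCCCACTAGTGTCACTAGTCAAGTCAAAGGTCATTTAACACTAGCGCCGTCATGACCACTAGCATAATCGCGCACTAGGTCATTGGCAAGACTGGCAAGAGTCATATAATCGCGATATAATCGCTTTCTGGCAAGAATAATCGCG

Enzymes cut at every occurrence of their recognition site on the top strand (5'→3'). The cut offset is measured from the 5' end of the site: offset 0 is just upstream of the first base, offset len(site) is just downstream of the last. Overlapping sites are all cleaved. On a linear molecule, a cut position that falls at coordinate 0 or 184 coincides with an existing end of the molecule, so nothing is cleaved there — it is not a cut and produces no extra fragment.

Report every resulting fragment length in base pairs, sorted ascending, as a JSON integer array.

[2,3,4,4,5,6,7,9,9,9,9,9,9,10,10,11,11,11,12,16,18]

Site scan:
  UxaIII CACTAG/2: at [11, 42, 51, 77, 95, 111] ⇒ [13, 44, 53, 79, 97, 113]
  KluX ATAATCGC/7: at [0, 33, 102, 144, 155, 175] ⇒ [7, 40, 109, 151, 162, 182]
  VbrI TGGCAAGA/6: at [25, 122, 131, 167] ⇒ [31, 128, 137, 173]
  JekV GTCAT/1: at [68, 87, 117, 139] ⇒ [69, 88, 118, 140]

All cut coordinates (distinct, sorted): [7, 13, 31, 40, 44, 53, 69, 79, 88, 97, 109, 113, 118, 128, 137, 140, 151, 162, 173, 182]

Fragment lengths:
  [0,7): 7 bp
  [7,13): 6 bp
  [13,31): 18 bp
  [31,40): 9 bp
  [40,44): 4 bp
  [44,53): 9 bp
  [53,69): 16 bp
  [69,79): 10 bp
  [79,88): 9 bp
  [88,97): 9 bp
  [97,109): 12 bp
  [109,113): 4 bp
  [113,118): 5 bp
  [118,128): 10 bp
  [128,137): 9 bp
  [137,140): 3 bp
  [140,151): 11 bp
  [151,162): 11 bp
  [162,173): 11 bp
  [173,182): 9 bp
  [182,184): 2 bp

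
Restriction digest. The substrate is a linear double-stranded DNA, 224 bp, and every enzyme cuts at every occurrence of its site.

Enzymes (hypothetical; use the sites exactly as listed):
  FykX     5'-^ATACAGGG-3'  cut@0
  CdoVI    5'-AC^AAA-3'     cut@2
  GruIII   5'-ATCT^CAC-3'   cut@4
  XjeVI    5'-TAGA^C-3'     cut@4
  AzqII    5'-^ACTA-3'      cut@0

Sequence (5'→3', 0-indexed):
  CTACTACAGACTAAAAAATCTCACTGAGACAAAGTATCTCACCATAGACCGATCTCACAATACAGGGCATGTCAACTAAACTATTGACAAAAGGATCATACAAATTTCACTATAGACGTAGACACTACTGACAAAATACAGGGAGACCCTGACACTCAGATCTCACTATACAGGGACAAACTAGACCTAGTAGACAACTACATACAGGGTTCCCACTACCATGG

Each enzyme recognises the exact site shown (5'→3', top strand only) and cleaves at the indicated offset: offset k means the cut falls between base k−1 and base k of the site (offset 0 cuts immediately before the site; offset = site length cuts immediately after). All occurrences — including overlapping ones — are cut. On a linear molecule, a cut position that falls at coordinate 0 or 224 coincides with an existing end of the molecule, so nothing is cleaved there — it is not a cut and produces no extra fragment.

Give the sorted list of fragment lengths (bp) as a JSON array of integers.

[1,1,2,2,2,3,3,4,5,5,6,6,7,7,7,8,9,9,9,9,9,9,10,10,12,13,13,15,28]

Scan for sites:
  FykX ATACAGGG/0: at [59, 135, 167, 201] ⇒ [59, 135, 167, 201]
  CdoVI ACAAA/2: at [28, 86, 99, 130, 175] ⇒ [30, 88, 101, 132, 177]
  GruIII ATCTCAC/4: at [17, 35, 51, 159] ⇒ [21, 39, 55, 163]
  XjeVI TAGAC/4: at [44, 112, 118, 181, 190] ⇒ [48, 116, 122, 185, 194]
  AzqII ACTA/0: at [2, 9, 74, 79, 108, 123, 164, 179, 196, 214] ⇒ [2, 9, 74, 79, 108, 123, 164, 179, 196, 214]

All cut coordinates (distinct, sorted): [2, 9, 21, 30, 39, 48, 55, 59, 74, 79, 88, 101, 108, 116, 122, 123, 132, 135, 163, 164, 167, 177, 179, 185, 194, 196, 201, 214]

Fragments:
  [0,2): 2 bp
  [2,9): 7 bp
  [9,21): 12 bp
  [21,30): 9 bp
  [30,39): 9 bp
  [39,48): 9 bp
  [48,55): 7 bp
  [55,59): 4 bp
  [59,74): 15 bp
  [74,79): 5 bp
  [79,88): 9 bp
  [88,101): 13 bp
  [101,108): 7 bp
  [108,116): 8 bp
  [116,122): 6 bp
  [122,123): 1 bp
  [123,132): 9 bp
  [132,135): 3 bp
  [135,163): 28 bp
  [163,164): 1 bp
  [164,167): 3 bp
  [167,177): 10 bp
  [177,179): 2 bp
  [179,185): 6 bp
  [185,194): 9 bp
  [194,196): 2 bp
  [196,201): 5 bp
  [201,214): 13 bp
  [214,224): 10 bp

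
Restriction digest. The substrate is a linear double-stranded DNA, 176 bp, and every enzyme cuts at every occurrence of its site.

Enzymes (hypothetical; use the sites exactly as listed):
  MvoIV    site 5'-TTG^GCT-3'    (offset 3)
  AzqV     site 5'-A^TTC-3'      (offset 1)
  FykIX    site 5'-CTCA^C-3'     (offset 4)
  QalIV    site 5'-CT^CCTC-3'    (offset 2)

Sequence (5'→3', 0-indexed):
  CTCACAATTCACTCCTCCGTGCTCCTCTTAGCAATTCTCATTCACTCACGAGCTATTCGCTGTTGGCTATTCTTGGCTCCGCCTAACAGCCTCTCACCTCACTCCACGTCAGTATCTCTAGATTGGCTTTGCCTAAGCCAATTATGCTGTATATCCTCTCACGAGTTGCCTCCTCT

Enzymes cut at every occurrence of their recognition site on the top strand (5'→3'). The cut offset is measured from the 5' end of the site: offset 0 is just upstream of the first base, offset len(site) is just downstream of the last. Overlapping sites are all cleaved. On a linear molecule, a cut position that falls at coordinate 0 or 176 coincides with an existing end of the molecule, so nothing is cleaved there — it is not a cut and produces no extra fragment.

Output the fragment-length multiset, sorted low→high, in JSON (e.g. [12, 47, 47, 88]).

Per-enzyme occurrences:
  MvoIV (TTGGCT, off=3): starts [62, 72, 122] → cuts [65, 75, 125]
  AzqV (ATTC, off=1): starts [6, 33, 39, 54, 68] → cuts [7, 34, 40, 55, 69]
  FykIX (CTCAC, off=4): starts [0, 44, 92, 97, 157] → cuts [4, 48, 96, 101, 161]
  QalIV (CTCCTC, off=2): starts [11, 21, 169] → cuts [13, 23, 171]

All cut coordinates (distinct, sorted): [4, 7, 13, 23, 34, 40, 48, 55, 65, 69, 75, 96, 101, 125, 161, 171]

Fragments:
  [0,4): 4 bp
  [4,7): 3 bp
  [7,13): 6 bp
  [13,23): 10 bp
  [23,34): 11 bp
  [34,40): 6 bp
  [40,48): 8 bp
  [48,55): 7 bp
  [55,65): 10 bp
  [65,69): 4 bp
  [69,75): 6 bp
  [75,96): 21 bp
  [96,101): 5 bp
  [101,125): 24 bp
  [125,161): 36 bp
  [161,171): 10 bp
  [171,176): 5 bp

[3,4,4,5,5,6,6,6,7,8,10,10,10,11,21,24,36]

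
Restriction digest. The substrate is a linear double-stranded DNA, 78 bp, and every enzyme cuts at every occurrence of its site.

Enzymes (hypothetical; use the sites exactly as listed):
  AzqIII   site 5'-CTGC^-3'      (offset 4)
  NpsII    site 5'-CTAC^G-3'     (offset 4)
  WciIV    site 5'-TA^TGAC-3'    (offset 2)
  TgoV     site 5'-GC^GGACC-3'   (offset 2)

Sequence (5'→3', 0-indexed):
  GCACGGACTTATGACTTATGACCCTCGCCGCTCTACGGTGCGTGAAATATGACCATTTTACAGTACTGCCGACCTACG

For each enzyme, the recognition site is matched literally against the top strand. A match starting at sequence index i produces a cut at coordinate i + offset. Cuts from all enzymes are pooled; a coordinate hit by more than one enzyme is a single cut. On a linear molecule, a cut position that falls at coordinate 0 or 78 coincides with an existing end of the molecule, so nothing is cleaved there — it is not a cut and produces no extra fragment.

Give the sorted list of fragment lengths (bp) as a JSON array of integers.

Scan for sites:
  AzqIII (CTGC, off=4): starts [65] → cuts [69]
  NpsII (CTACG, off=4): starts [32, 73] → cuts [36, 77]
  WciIV (TATGAC, off=2): starts [9, 16, 47] → cuts [11, 18, 49]
  TgoV (GCGGACC, off=2): no sites

All cut coordinates (distinct, sorted): [11, 18, 36, 49, 69, 77]

Fragments:
  [0,11): 11 bp
  [11,18): 7 bp
  [18,36): 18 bp
  [36,49): 13 bp
  [49,69): 20 bp
  [69,77): 8 bp
  [77,78): 1 bp

[1,7,8,11,13,18,20]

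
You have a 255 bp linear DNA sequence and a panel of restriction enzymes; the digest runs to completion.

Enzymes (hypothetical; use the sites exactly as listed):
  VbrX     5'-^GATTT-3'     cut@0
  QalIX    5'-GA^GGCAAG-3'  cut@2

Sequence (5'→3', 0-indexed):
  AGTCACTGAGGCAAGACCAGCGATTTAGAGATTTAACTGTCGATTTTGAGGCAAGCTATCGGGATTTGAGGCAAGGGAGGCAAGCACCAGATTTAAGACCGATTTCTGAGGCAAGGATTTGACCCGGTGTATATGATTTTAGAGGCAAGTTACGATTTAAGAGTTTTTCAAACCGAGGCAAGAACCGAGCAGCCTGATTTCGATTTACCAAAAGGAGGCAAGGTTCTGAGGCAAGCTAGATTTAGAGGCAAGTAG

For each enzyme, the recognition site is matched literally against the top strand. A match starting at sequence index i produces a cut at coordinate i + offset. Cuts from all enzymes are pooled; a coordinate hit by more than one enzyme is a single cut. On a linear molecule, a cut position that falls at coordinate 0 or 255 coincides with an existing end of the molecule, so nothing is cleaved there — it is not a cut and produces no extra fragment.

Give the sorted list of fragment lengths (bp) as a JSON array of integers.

Per-enzyme occurrences:
  VbrX (GATTT, off=0): starts [21, 29, 41, 62, 89, 100, 115, 134, 153, 195, 201, 238] → cuts [21, 29, 41, 62, 89, 100, 115, 134, 153, 195, 201, 238]
  QalIX (GAGGCAAG, off=2): starts [7, 47, 67, 76, 107, 141, 174, 214, 227, 244] → cuts [9, 49, 69, 78, 109, 143, 176, 216, 229, 246]

All cut coordinates (distinct, sorted): [9, 21, 29, 41, 49, 62, 69, 78, 89, 100, 109, 115, 134, 143, 153, 176, 195, 201, 216, 229, 238, 246]

Fragment lengths:
  [0,9): 9 bp
  [9,21): 12 bp
  [21,29): 8 bp
  [29,41): 12 bp
  [41,49): 8 bp
  [49,62): 13 bp
  [62,69): 7 bp
  [69,78): 9 bp
  [78,89): 11 bp
  [89,100): 11 bp
  [100,109): 9 bp
  [109,115): 6 bp
  [115,134): 19 bp
  [134,143): 9 bp
  [143,153): 10 bp
  [153,176): 23 bp
  [176,195): 19 bp
  [195,201): 6 bp
  [201,216): 15 bp
  [216,229): 13 bp
  [229,238): 9 bp
  [238,246): 8 bp
  [246,255): 9 bp

[6,6,7,8,8,8,9,9,9,9,9,9,10,11,11,12,12,13,13,15,19,19,23]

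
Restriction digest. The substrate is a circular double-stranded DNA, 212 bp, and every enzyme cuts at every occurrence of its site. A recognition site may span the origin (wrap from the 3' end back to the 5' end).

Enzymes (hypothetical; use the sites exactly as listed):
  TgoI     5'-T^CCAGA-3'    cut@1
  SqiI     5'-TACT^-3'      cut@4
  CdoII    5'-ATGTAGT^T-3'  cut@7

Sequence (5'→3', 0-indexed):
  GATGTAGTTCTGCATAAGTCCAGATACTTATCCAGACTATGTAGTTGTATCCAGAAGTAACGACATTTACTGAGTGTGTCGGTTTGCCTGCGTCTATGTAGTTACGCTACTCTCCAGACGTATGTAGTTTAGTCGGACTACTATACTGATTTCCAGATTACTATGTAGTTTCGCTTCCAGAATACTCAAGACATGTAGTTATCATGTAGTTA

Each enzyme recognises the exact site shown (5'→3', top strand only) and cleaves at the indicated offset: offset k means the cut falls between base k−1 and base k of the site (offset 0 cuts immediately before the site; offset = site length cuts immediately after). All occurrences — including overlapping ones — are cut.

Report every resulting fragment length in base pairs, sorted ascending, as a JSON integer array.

Per-enzyme occurrences:
  TgoI (TCCAGA, off=1): starts [18, 30, 49, 112, 151, 175] → cuts [19, 31, 50, 113, 152, 176]
  SqiI (TACT, off=4): starts [24, 67, 107, 138, 143, 158, 182] → cuts [28, 71, 111, 142, 147, 162, 186]
  CdoII (ATGTAGTT, off=7): starts [1, 38, 95, 121, 162, 192, 203] → cuts [8, 45, 102, 128, 169, 199, 210]

All cut coordinates (distinct, sorted): [8, 19, 28, 31, 45, 50, 71, 102, 111, 113, 128, 142, 147, 152, 162, 169, 176, 186, 199, 210]

Fragments:
  8→19: 11 bp
  19→28: 9 bp
  28→31: 3 bp
  31→45: 14 bp
  45→50: 5 bp
  50→71: 21 bp
  71→102: 31 bp
  102→111: 9 bp
  111→113: 2 bp
  113→128: 15 bp
  128→142: 14 bp
  142→147: 5 bp
  147→152: 5 bp
  152→162: 10 bp
  162→169: 7 bp
  169→176: 7 bp
  176→186: 10 bp
  186→199: 13 bp
  199→210: 11 bp
  210→8 (wrap): 212-210+8 = 10 bp

[2,3,5,5,5,7,7,9,9,10,10,10,11,11,13,14,14,15,21,31]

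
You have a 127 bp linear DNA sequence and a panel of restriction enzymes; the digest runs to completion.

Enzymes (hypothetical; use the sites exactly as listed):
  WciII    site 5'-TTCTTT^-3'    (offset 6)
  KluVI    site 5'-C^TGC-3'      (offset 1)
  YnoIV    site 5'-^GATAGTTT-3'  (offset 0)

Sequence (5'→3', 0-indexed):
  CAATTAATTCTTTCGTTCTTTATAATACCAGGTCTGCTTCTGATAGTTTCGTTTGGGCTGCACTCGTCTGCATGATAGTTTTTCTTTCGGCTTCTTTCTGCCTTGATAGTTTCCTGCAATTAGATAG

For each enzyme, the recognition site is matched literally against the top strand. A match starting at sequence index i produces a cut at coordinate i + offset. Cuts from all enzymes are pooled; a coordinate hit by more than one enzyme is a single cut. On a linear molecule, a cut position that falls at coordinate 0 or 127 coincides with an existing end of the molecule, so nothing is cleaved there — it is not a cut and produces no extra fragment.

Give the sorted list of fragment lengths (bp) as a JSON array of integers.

[1,5,6,7,8,10,10,10,13,13,13,14,17]

Per-enzyme occurrences:
  WciII (TTCTTT, off=6): starts [7, 15, 81, 91] → cuts [13, 21, 87, 97]
  KluVI (CTGC, off=1): starts [33, 57, 67, 97, 113] → cuts [34, 58, 68, 98, 114]
  YnoIV (GATAGTTT, off=0): starts [41, 73, 104] → cuts [41, 73, 104]

Pooled cuts: [13, 21, 34, 41, 58, 68, 73, 87, 97, 98, 104, 114]

Fragments:
  [0,13): 13 bp
  [13,21): 8 bp
  [21,34): 13 bp
  [34,41): 7 bp
  [41,58): 17 bp
  [58,68): 10 bp
  [68,73): 5 bp
  [73,87): 14 bp
  [87,97): 10 bp
  [97,98): 1 bp
  [98,104): 6 bp
  [104,114): 10 bp
  [114,127): 13 bp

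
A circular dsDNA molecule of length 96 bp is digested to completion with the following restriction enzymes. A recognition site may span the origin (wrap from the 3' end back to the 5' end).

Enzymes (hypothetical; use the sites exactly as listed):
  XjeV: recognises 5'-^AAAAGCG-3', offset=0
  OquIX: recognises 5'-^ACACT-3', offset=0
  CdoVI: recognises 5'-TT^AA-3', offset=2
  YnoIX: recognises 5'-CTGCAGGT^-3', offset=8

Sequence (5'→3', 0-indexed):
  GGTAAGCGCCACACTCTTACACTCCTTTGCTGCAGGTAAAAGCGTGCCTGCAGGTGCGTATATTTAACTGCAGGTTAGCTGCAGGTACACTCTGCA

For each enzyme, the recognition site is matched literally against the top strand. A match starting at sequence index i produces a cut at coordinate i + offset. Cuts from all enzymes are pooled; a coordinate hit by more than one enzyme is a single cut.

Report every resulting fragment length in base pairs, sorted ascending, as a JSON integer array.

Per-enzyme occurrences:
  XjeV (AAAAGCG, off=0): starts [37] → cuts [37]
  OquIX (ACACT, off=0): starts [10, 18, 86] → cuts [10, 18, 86]
  CdoVI (TTAA, off=2): starts [63] → cuts [65]
  YnoIX (CTGCAGGT, off=8): starts [29, 47, 67, 78, 91] → cuts [3, 37, 55, 75, 86]

Pooled cuts: [3, 10, 18, 37, 55, 65, 75, 86]

Fragment lengths:
  3→10: 7 bp
  10→18: 8 bp
  18→37: 19 bp
  37→55: 18 bp
  55→65: 10 bp
  65→75: 10 bp
  75→86: 11 bp
  86→3 (wrap): 96-86+3 = 13 bp

[7,8,10,10,11,13,18,19]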